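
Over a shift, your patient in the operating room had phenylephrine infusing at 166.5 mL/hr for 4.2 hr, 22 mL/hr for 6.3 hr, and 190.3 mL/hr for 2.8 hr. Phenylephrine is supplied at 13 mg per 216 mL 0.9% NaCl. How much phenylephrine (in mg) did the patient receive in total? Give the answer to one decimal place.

Concentration = 13 mg ÷ 216 mL = 0.06018519 mg/mL
Stage 1: 166.5 mL/hr × 4.2 hr = 699.3 mL → 699.3 mL × 0.06018519 mg/mL = 42.0875 mg
Stage 2: 22 mL/hr × 6.3 hr = 138.6 mL → 138.6 mL × 0.06018519 mg/mL = 8.341667 mg
Stage 3: 190.3 mL/hr × 2.8 hr = 532.84 mL → 532.84 mL × 0.06018519 mg/mL = 32.06907 mg
Total = 42.0875 + 8.341667 + 32.06907 = 82.49824 mg

82.5 mg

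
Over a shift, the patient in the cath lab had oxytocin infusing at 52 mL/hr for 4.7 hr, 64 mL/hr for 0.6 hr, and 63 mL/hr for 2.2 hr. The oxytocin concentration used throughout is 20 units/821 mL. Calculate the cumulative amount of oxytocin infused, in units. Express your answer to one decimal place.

10.3 units

Concentration = 20 units ÷ 821 mL = 0.02436054 units/mL
Stage 1: 52 mL/hr × 4.7 hr = 244.4 mL → 244.4 mL × 0.02436054 units/mL = 5.953715 units
Stage 2: 64 mL/hr × 0.6 hr = 38.4 mL → 38.4 mL × 0.02436054 units/mL = 0.9354446 units
Stage 3: 63 mL/hr × 2.2 hr = 138.6 mL → 138.6 mL × 0.02436054 units/mL = 3.37637 units
Total = 5.953715 + 0.9354446 + 3.37637 = 10.26553 units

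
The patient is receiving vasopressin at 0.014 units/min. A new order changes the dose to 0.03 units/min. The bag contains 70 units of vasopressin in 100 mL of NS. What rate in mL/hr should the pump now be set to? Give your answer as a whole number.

0.03 units/min × 60 min/hr = 1.8 units/hr
Concentration = 70 units ÷ 100 mL = 0.7 units/mL
Rate = 1.8 units/hr ÷ 0.7 units/mL = 2.571429 mL/hr

3 mL/hr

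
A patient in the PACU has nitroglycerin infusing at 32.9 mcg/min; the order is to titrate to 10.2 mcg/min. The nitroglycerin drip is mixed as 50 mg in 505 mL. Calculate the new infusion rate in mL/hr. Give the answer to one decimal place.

10.2 mcg/min × 60 min/hr = 612 mcg/hr
Concentration = 50 mg ÷ 505 mL = 0.0990099 mg/mL = 99.0099 mcg/mL
Rate = 612 mcg/hr ÷ 99.0099 mcg/mL = 6.1812 mL/hr

6.2 mL/hr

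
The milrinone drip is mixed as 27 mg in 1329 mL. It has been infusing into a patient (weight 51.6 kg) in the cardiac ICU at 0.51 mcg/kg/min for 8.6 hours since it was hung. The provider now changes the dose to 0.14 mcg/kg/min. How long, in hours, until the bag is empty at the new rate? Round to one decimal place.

Initial rate:
Dose = 0.51 mcg/kg/min × 51.6 kg = 26.316 mcg/min
26.316 mcg/min × 60 min/hr = 1578.96 mcg/hr
Concentration = 27 mg ÷ 1329 mL = 0.02031603 mg/mL = 20.31603 mcg/mL
Rate = 1578.96 mcg/hr ÷ 20.31603 mcg/mL = 77.71992 mL/hr
Volume infused so far = 77.71992 mL/hr × 8.6 hr = 668.3913 mL
Volume remaining = 1329 − 668.3913 = 660.6087 mL
New rate:
Dose = 0.14 mcg/kg/min × 51.6 kg = 7.224 mcg/min
7.224 mcg/min × 60 min/hr = 433.44 mcg/hr
Rate = 433.44 mcg/hr ÷ 20.31603 mcg/mL = 21.33488 mL/hr
Time remaining = 660.6087 mL ÷ 21.33488 mL/hr = 30.96379 hr

31.0 hours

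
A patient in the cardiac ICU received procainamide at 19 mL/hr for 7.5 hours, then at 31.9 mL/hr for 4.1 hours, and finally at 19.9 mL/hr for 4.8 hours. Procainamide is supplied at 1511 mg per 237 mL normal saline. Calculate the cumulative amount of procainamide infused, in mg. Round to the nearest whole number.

2351 mg

Concentration = 1511 mg ÷ 237 mL = 6.375527 mg/mL
Stage 1: 19 mL/hr × 7.5 hr = 142.5 mL → 142.5 mL × 6.375527 mg/mL = 908.5127 mg
Stage 2: 31.9 mL/hr × 4.1 hr = 130.79 mL → 130.79 mL × 6.375527 mg/mL = 833.8552 mg
Stage 3: 19.9 mL/hr × 4.8 hr = 95.52 mL → 95.52 mL × 6.375527 mg/mL = 608.9904 mg
Total = 908.5127 + 833.8552 + 608.9904 = 2351.358 mg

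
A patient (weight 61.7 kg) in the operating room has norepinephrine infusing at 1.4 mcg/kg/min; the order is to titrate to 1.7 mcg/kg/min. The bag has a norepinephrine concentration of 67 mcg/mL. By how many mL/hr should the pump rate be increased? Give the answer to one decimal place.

At the current dose:
Dose = 1.4 mcg/kg/min × 61.7 kg = 86.38 mcg/min
86.38 mcg/min × 60 min/hr = 5182.8 mcg/hr
Rate = 5182.8 mcg/hr ÷ 67 mcg/mL = 77.35522 mL/hr
At the new dose:
Dose = 1.7 mcg/kg/min × 61.7 kg = 104.89 mcg/min
104.89 mcg/min × 60 min/hr = 6293.4 mcg/hr
Rate = 6293.4 mcg/hr ÷ 67 mcg/mL = 93.93134 mL/hr
Change = 93.93134 − 77.35522 = 16.57612 mL/hr → 16.57612 mL/hr increase

16.6 mL/hr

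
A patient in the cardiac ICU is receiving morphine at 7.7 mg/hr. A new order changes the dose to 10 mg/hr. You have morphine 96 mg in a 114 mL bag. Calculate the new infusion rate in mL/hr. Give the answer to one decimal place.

Concentration = 96 mg ÷ 114 mL = 0.8421053 mg/mL
Rate = 10 mg/hr ÷ 0.8421053 mg/mL = 11.875 mL/hr

11.9 mL/hr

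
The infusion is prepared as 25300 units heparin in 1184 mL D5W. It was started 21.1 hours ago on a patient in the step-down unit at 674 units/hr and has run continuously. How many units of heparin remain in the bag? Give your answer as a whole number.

Concentration = 25300 units ÷ 1184 mL = 21.36824 units/mL
Rate = 674 units/hr ÷ 21.36824 units/mL = 31.54213 mL/hr
Volume infused = 31.54213 mL/hr × 21.1 hr = 665.539 mL
Volume remaining = 1184 − 665.539 = 518.461 mL
Drug remaining = 518.461 mL × 21.36824 units/mL = 11078.6 units

11079 units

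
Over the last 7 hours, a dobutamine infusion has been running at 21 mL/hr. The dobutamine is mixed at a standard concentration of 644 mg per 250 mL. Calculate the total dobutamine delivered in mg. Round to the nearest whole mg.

Concentration = 644 mg ÷ 250 mL = 2.576 mg/mL = 2576 mcg/mL
Drug rate = 21 mL/hr × 2576 mcg/mL = 54096 mcg/hr
Total = 54096 mcg/hr × 7 hr = 378672 mcg = 378.672 mg

379 mg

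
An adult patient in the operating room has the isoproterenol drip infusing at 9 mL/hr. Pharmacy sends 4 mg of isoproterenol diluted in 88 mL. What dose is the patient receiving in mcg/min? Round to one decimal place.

Concentration = 4 mg ÷ 88 mL = 0.04545455 mg/mL = 45.45455 mcg/mL
Drug rate = 9 mL/hr × 45.45455 mcg/mL = 409.0909 mcg/hr
409.0909 mcg/hr ÷ 60 min/hr = 6.818182 mcg/min

6.8 mcg/min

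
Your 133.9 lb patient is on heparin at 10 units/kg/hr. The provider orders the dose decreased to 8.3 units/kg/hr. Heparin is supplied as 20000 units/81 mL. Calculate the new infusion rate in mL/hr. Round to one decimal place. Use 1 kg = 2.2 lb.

Weight = 133.9 lb ÷ 2.2 lb/kg = 60.86364 kg
Dose = 8.3 units/kg/hr × 60.86364 kg = 505.1682 units/hr
Concentration = 20000 units ÷ 81 mL = 246.9136 units/mL
Rate = 505.1682 units/hr ÷ 246.9136 units/mL = 2.045931 mL/hr

2.0 mL/hr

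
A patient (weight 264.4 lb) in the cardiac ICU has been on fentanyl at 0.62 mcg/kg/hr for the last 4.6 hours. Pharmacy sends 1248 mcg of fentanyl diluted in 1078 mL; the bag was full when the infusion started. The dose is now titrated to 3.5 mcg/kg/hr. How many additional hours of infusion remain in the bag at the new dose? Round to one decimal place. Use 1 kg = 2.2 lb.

2.2 hours

Initial rate:
Weight = 264.4 lb ÷ 2.2 lb/kg = 120.1818 kg
Dose = 0.62 mcg/kg/hr × 120.1818 kg = 74.51273 mcg/hr
Concentration = 1248 mcg ÷ 1078 mL = 1.157699 mcg/mL
Rate = 74.51273 mcg/hr ÷ 1.157699 mcg/mL = 64.36276 mL/hr
Volume infused so far = 64.36276 mL/hr × 4.6 hr = 296.0687 mL
Volume remaining = 1078 − 296.0687 = 781.9313 mL
New rate:
Dose = 3.5 mcg/kg/hr × 120.1818 kg = 420.6364 mcg/hr
Rate = 420.6364 mcg/hr ÷ 1.157699 mcg/mL = 363.3381 mL/hr
Time remaining = 781.9313 mL ÷ 363.3381 mL/hr = 2.152076 hr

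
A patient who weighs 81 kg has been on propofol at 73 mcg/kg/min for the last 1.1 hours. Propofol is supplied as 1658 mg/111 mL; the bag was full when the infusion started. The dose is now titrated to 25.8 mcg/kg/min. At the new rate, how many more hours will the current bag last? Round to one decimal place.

Initial rate:
Dose = 73 mcg/kg/min × 81 kg = 5913 mcg/min
5913 mcg/min × 60 min/hr = 354780 mcg/hr
Concentration = 1658 mg ÷ 111 mL = 14.93694 mg/mL = 14936.94 mcg/mL
Rate = 354780 mcg/hr ÷ 14936.94 mcg/mL = 23.75186 mL/hr
Volume infused so far = 23.75186 mL/hr × 1.1 hr = 26.12704 mL
Volume remaining = 111 − 26.12704 = 84.87296 mL
New rate:
Dose = 25.8 mcg/kg/min × 81 kg = 2089.8 mcg/min
2089.8 mcg/min × 60 min/hr = 125388 mcg/hr
Rate = 125388 mcg/hr ÷ 14936.94 mcg/mL = 8.394492 mL/hr
Time remaining = 84.87296 mL ÷ 8.394492 mL/hr = 10.11055 hr

10.1 hours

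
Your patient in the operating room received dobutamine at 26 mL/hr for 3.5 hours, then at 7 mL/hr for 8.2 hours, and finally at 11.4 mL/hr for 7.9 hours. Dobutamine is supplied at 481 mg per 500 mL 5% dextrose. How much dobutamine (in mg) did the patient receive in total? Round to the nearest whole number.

229 mg

Concentration = 481 mg ÷ 500 mL = 0.962 mg/mL
Stage 1: 26 mL/hr × 3.5 hr = 91 mL → 91 mL × 0.962 mg/mL = 87.542 mg
Stage 2: 7 mL/hr × 8.2 hr = 57.4 mL → 57.4 mL × 0.962 mg/mL = 55.2188 mg
Stage 3: 11.4 mL/hr × 7.9 hr = 90.06 mL → 90.06 mL × 0.962 mg/mL = 86.63772 mg
Total = 87.542 + 55.2188 + 86.63772 = 229.3985 mg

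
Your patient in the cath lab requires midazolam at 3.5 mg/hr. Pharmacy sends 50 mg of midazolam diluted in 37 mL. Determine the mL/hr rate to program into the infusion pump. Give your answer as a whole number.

3 mL/hr

Concentration = 50 mg ÷ 37 mL = 1.351351 mg/mL
Rate = 3.5 mg/hr ÷ 1.351351 mg/mL = 2.59 mL/hr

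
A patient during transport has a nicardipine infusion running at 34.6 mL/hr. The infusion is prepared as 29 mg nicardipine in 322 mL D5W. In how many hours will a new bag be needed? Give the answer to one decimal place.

9.3 hours

Duration = 322 mL ÷ 34.6 mL/hr = 9.306358 hr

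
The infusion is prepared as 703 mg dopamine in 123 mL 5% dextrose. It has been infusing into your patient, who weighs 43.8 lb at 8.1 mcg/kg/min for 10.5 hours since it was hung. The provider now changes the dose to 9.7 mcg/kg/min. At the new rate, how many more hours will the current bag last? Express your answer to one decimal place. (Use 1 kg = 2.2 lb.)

Initial rate:
Weight = 43.8 lb ÷ 2.2 lb/kg = 19.90909 kg
Dose = 8.1 mcg/kg/min × 19.90909 kg = 161.2636 mcg/min
161.2636 mcg/min × 60 min/hr = 9675.818 mcg/hr
Concentration = 703 mg ÷ 123 mL = 5.715447 mg/mL = 5715.447 mcg/mL
Rate = 9675.818 mcg/hr ÷ 5715.447 mcg/mL = 1.692924 mL/hr
Volume infused so far = 1.692924 mL/hr × 10.5 hr = 17.7757 mL
Volume remaining = 123 − 17.7757 = 105.2243 mL
New rate:
Dose = 9.7 mcg/kg/min × 19.90909 kg = 193.1182 mcg/min
193.1182 mcg/min × 60 min/hr = 11587.09 mcg/hr
Rate = 11587.09 mcg/hr ÷ 5715.447 mcg/mL = 2.027329 mL/hr
Time remaining = 105.2243 mL ÷ 2.027329 mL/hr = 51.90292 hr

51.9 hours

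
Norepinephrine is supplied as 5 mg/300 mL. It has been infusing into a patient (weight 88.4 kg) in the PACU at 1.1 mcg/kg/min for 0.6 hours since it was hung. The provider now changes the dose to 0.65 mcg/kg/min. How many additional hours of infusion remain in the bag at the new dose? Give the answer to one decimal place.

0.4 hours

Initial rate:
Dose = 1.1 mcg/kg/min × 88.4 kg = 97.24 mcg/min
97.24 mcg/min × 60 min/hr = 5834.4 mcg/hr
Concentration = 5 mg ÷ 300 mL = 0.01666667 mg/mL = 16.66667 mcg/mL
Rate = 5834.4 mcg/hr ÷ 16.66667 mcg/mL = 350.064 mL/hr
Volume infused so far = 350.064 mL/hr × 0.6 hr = 210.0384 mL
Volume remaining = 300 − 210.0384 = 89.9616 mL
New rate:
Dose = 0.65 mcg/kg/min × 88.4 kg = 57.46 mcg/min
57.46 mcg/min × 60 min/hr = 3447.6 mcg/hr
Rate = 3447.6 mcg/hr ÷ 16.66667 mcg/mL = 206.856 mL/hr
Time remaining = 89.9616 mL ÷ 206.856 mL/hr = 0.4348996 hr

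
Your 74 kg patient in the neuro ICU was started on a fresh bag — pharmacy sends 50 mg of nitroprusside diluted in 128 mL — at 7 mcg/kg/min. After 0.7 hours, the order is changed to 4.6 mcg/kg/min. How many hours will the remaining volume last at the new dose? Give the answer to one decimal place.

Initial rate:
Dose = 7 mcg/kg/min × 74 kg = 518 mcg/min
518 mcg/min × 60 min/hr = 31080 mcg/hr
Concentration = 50 mg ÷ 128 mL = 0.390625 mg/mL = 390.625 mcg/mL
Rate = 31080 mcg/hr ÷ 390.625 mcg/mL = 79.5648 mL/hr
Volume infused so far = 79.5648 mL/hr × 0.7 hr = 55.69536 mL
Volume remaining = 128 − 55.69536 = 72.30464 mL
New rate:
Dose = 4.6 mcg/kg/min × 74 kg = 340.4 mcg/min
340.4 mcg/min × 60 min/hr = 20424 mcg/hr
Rate = 20424 mcg/hr ÷ 390.625 mcg/mL = 52.28544 mL/hr
Time remaining = 72.30464 mL ÷ 52.28544 mL/hr = 1.382883 hr

1.4 hours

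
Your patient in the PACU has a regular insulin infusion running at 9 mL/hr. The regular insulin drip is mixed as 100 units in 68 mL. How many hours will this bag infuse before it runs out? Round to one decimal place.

7.6 hours

Duration = 68 mL ÷ 9 mL/hr = 7.555556 hr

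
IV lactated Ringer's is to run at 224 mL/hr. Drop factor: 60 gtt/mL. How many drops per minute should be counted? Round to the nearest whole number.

224 mL/hr ÷ 60 min/hr = 3.733333 mL/min
3.733333 mL/min × 60 gtt/mL = 224 gtt/min

224 gtt/min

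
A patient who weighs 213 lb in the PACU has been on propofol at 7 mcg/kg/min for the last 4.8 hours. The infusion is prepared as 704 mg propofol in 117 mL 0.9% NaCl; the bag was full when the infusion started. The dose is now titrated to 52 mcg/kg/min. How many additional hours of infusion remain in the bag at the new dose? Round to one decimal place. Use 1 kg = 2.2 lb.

1.7 hours

Initial rate:
Weight = 213 lb ÷ 2.2 lb/kg = 96.81818 kg
Dose = 7 mcg/kg/min × 96.81818 kg = 677.7273 mcg/min
677.7273 mcg/min × 60 min/hr = 40663.64 mcg/hr
Concentration = 704 mg ÷ 117 mL = 6.017094 mg/mL = 6017.094 mcg/mL
Rate = 40663.64 mcg/hr ÷ 6017.094 mcg/mL = 6.758019 mL/hr
Volume infused so far = 6.758019 mL/hr × 4.8 hr = 32.43849 mL
Volume remaining = 117 − 32.43849 = 84.56151 mL
New rate:
Dose = 52 mcg/kg/min × 96.81818 kg = 5034.545 mcg/min
5034.545 mcg/min × 60 min/hr = 302072.7 mcg/hr
Rate = 302072.7 mcg/hr ÷ 6017.094 mcg/mL = 50.20243 mL/hr
Time remaining = 84.56151 mL ÷ 50.20243 mL/hr = 1.684411 hr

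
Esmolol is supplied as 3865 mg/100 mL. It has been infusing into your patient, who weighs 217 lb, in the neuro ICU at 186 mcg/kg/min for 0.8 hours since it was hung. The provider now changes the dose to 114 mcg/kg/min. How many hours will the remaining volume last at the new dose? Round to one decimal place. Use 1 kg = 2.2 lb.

Initial rate:
Weight = 217 lb ÷ 2.2 lb/kg = 98.63636 kg
Dose = 186 mcg/kg/min × 98.63636 kg = 18346.36 mcg/min
18346.36 mcg/min × 60 min/hr = 1100782 mcg/hr
Concentration = 3865 mg ÷ 100 mL = 38.65 mg/mL = 38650 mcg/mL
Rate = 1100782 mcg/hr ÷ 38650 mcg/mL = 28.48077 mL/hr
Volume infused so far = 28.48077 mL/hr × 0.8 hr = 22.78462 mL
Volume remaining = 100 − 22.78462 = 77.21538 mL
New rate:
Dose = 114 mcg/kg/min × 98.63636 kg = 11244.55 mcg/min
11244.55 mcg/min × 60 min/hr = 674672.7 mcg/hr
Rate = 674672.7 mcg/hr ÷ 38650 mcg/mL = 17.45596 mL/hr
Time remaining = 77.21538 mL ÷ 17.45596 mL/hr = 4.42344 hr

4.4 hours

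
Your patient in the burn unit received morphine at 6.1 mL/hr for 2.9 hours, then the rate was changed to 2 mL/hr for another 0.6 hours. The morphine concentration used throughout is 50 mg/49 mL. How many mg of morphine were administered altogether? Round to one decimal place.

19.3 mg

Concentration = 50 mg ÷ 49 mL = 1.020408 mg/mL
Stage 1: 6.1 mL/hr × 2.9 hr = 17.69 mL → 17.69 mL × 1.020408 mg/mL = 18.05102 mg
Stage 2: 2 mL/hr × 0.6 hr = 1.2 mL → 1.2 mL × 1.020408 mg/mL = 1.22449 mg
Total = 18.05102 + 1.22449 = 19.27551 mg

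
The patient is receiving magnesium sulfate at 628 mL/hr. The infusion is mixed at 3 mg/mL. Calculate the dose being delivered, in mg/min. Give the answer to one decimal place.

Drug rate = 628 mL/hr × 3 mg/mL = 1884 mg/hr
1884 mg/hr ÷ 60 min/hr = 31.4 mg/min

31.4 mg/min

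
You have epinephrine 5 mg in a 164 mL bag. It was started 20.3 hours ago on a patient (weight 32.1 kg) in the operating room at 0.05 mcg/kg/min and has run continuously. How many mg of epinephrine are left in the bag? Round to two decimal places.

Dose = 0.05 mcg/kg/min × 32.1 kg = 1.605 mcg/min
1.605 mcg/min × 60 min/hr = 96.3 mcg/hr
Concentration = 5 mg ÷ 164 mL = 0.0304878 mg/mL = 30.4878 mcg/mL
Rate = 96.3 mcg/hr ÷ 30.4878 mcg/mL = 3.15864 mL/hr
Volume infused = 3.15864 mL/hr × 20.3 hr = 64.12039 mL
Volume remaining = 164 − 64.12039 = 99.87961 mL
Drug remaining = 99.87961 mL × 30.4878 mcg/mL = 3045.11 mcg = 3.04511 mg

3.05 mg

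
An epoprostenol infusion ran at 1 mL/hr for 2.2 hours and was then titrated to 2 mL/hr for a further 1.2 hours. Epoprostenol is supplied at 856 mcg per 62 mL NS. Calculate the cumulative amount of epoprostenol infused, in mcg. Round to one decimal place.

Concentration = 856 mcg ÷ 62 mL = 13.80645 mcg/mL
Stage 1: 1 mL/hr × 2.2 hr = 2.2 mL → 2.2 mL × 13.80645 mcg/mL = 30.37419 mcg
Stage 2: 2 mL/hr × 1.2 hr = 2.4 mL → 2.4 mL × 13.80645 mcg/mL = 33.13548 mcg
Total = 30.37419 + 33.13548 = 63.50968 mcg

63.5 mcg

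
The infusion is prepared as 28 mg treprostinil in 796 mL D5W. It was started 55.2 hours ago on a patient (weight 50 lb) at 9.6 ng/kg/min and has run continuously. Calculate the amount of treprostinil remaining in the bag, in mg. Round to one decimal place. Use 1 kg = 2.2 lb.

27.3 mg

Weight = 50 lb ÷ 2.2 lb/kg = 22.72727 kg
Dose = 9.6 ng/kg/min × 22.72727 kg = 218.1818 ng/min
218.1818 ng/min × 60 min/hr = 13090.91 ng/hr
Concentration = 28 mg ÷ 796 mL = 0.03517588 mg/mL = 35175.88 ng/mL
Rate = 13090.91 ng/hr ÷ 35175.88 ng/mL = 0.3721558 mL/hr
Volume infused = 0.3721558 mL/hr × 55.2 hr = 20.543 mL
Volume remaining = 796 − 20.543 = 775.457 mL
Drug remaining = 775.457 mL × 35175.88 ng/mL = 27277382 ng = 27.27738 mg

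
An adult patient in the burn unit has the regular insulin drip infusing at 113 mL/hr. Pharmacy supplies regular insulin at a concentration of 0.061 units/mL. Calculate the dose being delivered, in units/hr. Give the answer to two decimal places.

6.89 units/hr

Drug rate = 113 mL/hr × 0.061 units/mL = 6.893 units/hr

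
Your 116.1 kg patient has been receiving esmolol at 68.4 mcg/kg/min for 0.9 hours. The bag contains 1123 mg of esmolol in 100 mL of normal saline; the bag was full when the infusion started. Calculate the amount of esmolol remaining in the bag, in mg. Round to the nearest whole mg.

694 mg

Dose = 68.4 mcg/kg/min × 116.1 kg = 7941.24 mcg/min
7941.24 mcg/min × 60 min/hr = 476474.4 mcg/hr
Concentration = 1123 mg ÷ 100 mL = 11.23 mg/mL = 11230 mcg/mL
Rate = 476474.4 mcg/hr ÷ 11230 mcg/mL = 42.42871 mL/hr
Volume infused = 42.42871 mL/hr × 0.9 hr = 38.18584 mL
Volume remaining = 100 − 38.18584 = 61.81416 mL
Drug remaining = 61.81416 mL × 11230 mcg/mL = 694173 mcg = 694.173 mg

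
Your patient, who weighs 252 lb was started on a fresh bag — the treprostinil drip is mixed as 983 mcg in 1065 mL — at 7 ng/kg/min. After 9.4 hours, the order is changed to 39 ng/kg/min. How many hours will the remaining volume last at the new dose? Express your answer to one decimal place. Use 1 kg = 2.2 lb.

2.0 hours

Initial rate:
Weight = 252 lb ÷ 2.2 lb/kg = 114.5455 kg
Dose = 7 ng/kg/min × 114.5455 kg = 801.8182 ng/min
801.8182 ng/min × 60 min/hr = 48109.09 ng/hr
Concentration = 983 mcg ÷ 1065 mL = 0.9230047 mcg/mL = 923.0047 ng/mL
Rate = 48109.09 ng/hr ÷ 923.0047 ng/mL = 52.12226 mL/hr
Volume infused so far = 52.12226 mL/hr × 9.4 hr = 489.9492 mL
Volume remaining = 1065 − 489.9492 = 575.0508 mL
New rate:
Dose = 39 ng/kg/min × 114.5455 kg = 4467.273 ng/min
4467.273 ng/min × 60 min/hr = 268036.4 ng/hr
Rate = 268036.4 ng/hr ÷ 923.0047 ng/mL = 290.3954 mL/hr
Time remaining = 575.0508 mL ÷ 290.3954 mL/hr = 1.980233 hr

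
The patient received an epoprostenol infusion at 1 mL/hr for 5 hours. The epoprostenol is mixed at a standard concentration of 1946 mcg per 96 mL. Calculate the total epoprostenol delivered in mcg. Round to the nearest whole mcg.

101 mcg

Concentration = 1946 mcg ÷ 96 mL = 20.27083 mcg/mL = 20270.83 ng/mL
Drug rate = 1 mL/hr × 20270.83 ng/mL = 20270.83 ng/hr
Total = 20270.83 ng/hr × 5 hr = 101354.2 ng = 101.3542 mcg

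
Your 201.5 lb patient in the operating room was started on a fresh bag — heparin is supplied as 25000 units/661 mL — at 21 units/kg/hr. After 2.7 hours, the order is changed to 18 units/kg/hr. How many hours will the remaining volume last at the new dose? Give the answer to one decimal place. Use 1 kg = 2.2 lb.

12.0 hours

Initial rate:
Weight = 201.5 lb ÷ 2.2 lb/kg = 91.59091 kg
Dose = 21 units/kg/hr × 91.59091 kg = 1923.409 units/hr
Concentration = 25000 units ÷ 661 mL = 37.82148 units/mL
Rate = 1923.409 units/hr ÷ 37.82148 units/mL = 50.85494 mL/hr
Volume infused so far = 50.85494 mL/hr × 2.7 hr = 137.3083 mL
Volume remaining = 661 − 137.3083 = 523.6917 mL
New rate:
Dose = 18 units/kg/hr × 91.59091 kg = 1648.636 units/hr
Rate = 1648.636 units/hr ÷ 37.82148 units/mL = 43.58995 mL/hr
Time remaining = 523.6917 mL ÷ 43.58995 mL/hr = 12.01405 hr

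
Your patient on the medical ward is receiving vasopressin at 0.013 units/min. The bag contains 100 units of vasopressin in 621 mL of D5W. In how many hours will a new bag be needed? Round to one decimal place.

0.013 units/min × 60 min/hr = 0.78 units/hr
Concentration = 100 units ÷ 621 mL = 0.1610306 units/mL
Rate = 0.78 units/hr ÷ 0.1610306 units/mL = 4.8438 mL/hr
Duration = 621 mL ÷ 4.8438 mL/hr = 128.2051 hr

128.2 hours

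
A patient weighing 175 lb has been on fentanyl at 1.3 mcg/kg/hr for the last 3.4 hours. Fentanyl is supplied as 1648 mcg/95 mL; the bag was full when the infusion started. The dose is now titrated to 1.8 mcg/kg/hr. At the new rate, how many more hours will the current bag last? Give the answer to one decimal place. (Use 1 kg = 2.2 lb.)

9.1 hours

Initial rate:
Weight = 175 lb ÷ 2.2 lb/kg = 79.54545 kg
Dose = 1.3 mcg/kg/hr × 79.54545 kg = 103.4091 mcg/hr
Concentration = 1648 mcg ÷ 95 mL = 17.34737 mcg/mL
Rate = 103.4091 mcg/hr ÷ 17.34737 mcg/mL = 5.961082 mL/hr
Volume infused so far = 5.961082 mL/hr × 3.4 hr = 20.26768 mL
Volume remaining = 95 − 20.26768 = 74.73232 mL
New rate:
Dose = 1.8 mcg/kg/hr × 79.54545 kg = 143.1818 mcg/hr
Rate = 143.1818 mcg/hr ÷ 17.34737 mcg/mL = 8.253806 mL/hr
Time remaining = 74.73232 mL ÷ 8.253806 mL/hr = 9.054286 hr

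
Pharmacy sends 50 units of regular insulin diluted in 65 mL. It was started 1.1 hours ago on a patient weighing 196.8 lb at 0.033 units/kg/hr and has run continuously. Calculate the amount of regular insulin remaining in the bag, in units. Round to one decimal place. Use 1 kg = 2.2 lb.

46.8 units

Weight = 196.8 lb ÷ 2.2 lb/kg = 89.45455 kg
Dose = 0.033 units/kg/hr × 89.45455 kg = 2.952 units/hr
Concentration = 50 units ÷ 65 mL = 0.7692308 units/mL
Rate = 2.952 units/hr ÷ 0.7692308 units/mL = 3.8376 mL/hr
Volume infused = 3.8376 mL/hr × 1.1 hr = 4.22136 mL
Volume remaining = 65 − 4.22136 = 60.77864 mL
Drug remaining = 60.77864 mL × 0.7692308 units/mL = 46.7528 units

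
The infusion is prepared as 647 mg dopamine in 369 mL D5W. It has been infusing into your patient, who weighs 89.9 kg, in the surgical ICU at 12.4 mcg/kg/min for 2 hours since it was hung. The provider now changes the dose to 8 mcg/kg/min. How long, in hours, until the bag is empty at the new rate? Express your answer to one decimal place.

11.9 hours

Initial rate:
Dose = 12.4 mcg/kg/min × 89.9 kg = 1114.76 mcg/min
1114.76 mcg/min × 60 min/hr = 66885.6 mcg/hr
Concentration = 647 mg ÷ 369 mL = 1.753388 mg/mL = 1753.388 mcg/mL
Rate = 66885.6 mcg/hr ÷ 1753.388 mcg/mL = 38.1465 mL/hr
Volume infused so far = 38.1465 mL/hr × 2 hr = 76.293 mL
Volume remaining = 369 − 76.293 = 292.707 mL
New rate:
Dose = 8 mcg/kg/min × 89.9 kg = 719.2 mcg/min
719.2 mcg/min × 60 min/hr = 43152 mcg/hr
Rate = 43152 mcg/hr ÷ 1753.388 mcg/mL = 24.61065 mL/hr
Time remaining = 292.707 mL ÷ 24.61065 mL/hr = 11.89351 hr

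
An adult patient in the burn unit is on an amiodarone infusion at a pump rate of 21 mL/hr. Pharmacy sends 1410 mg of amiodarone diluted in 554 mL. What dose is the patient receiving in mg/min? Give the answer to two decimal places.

Concentration = 1410 mg ÷ 554 mL = 2.545126 mg/mL
Drug rate = 21 mL/hr × 2.545126 mg/mL = 53.44765 mg/hr
53.44765 mg/hr ÷ 60 min/hr = 0.8907942 mg/min

0.89 mg/min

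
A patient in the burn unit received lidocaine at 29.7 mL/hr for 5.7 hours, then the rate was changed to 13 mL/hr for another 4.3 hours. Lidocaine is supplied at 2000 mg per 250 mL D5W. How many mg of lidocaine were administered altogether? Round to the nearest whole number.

1802 mg

Concentration = 2000 mg ÷ 250 mL = 8 mg/mL
Stage 1: 29.7 mL/hr × 5.7 hr = 169.29 mL → 169.29 mL × 8 mg/mL = 1354.32 mg
Stage 2: 13 mL/hr × 4.3 hr = 55.9 mL → 55.9 mL × 8 mg/mL = 447.2 mg
Total = 1354.32 + 447.2 = 1801.52 mg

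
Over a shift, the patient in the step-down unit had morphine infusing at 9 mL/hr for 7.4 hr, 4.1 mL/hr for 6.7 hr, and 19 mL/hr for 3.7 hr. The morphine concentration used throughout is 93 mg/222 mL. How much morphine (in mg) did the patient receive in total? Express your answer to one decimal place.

68.9 mg

Concentration = 93 mg ÷ 222 mL = 0.4189189 mg/mL
Stage 1: 9 mL/hr × 7.4 hr = 66.6 mL → 66.6 mL × 0.4189189 mg/mL = 27.9 mg
Stage 2: 4.1 mL/hr × 6.7 hr = 27.47 mL → 27.47 mL × 0.4189189 mg/mL = 11.5077 mg
Stage 3: 19 mL/hr × 3.7 hr = 70.3 mL → 70.3 mL × 0.4189189 mg/mL = 29.45 mg
Total = 27.9 + 11.5077 + 29.45 = 68.8577 mg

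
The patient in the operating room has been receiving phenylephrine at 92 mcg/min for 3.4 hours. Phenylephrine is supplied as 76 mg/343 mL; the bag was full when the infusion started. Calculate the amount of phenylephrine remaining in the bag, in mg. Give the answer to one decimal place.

57.2 mg

92 mcg/min × 60 min/hr = 5520 mcg/hr
Concentration = 76 mg ÷ 343 mL = 0.2215743 mg/mL = 221.5743 mcg/mL
Rate = 5520 mcg/hr ÷ 221.5743 mcg/mL = 24.91263 mL/hr
Volume infused = 24.91263 mL/hr × 3.4 hr = 84.70295 mL
Volume remaining = 343 − 84.70295 = 258.2971 mL
Drug remaining = 258.2971 mL × 221.5743 mcg/mL = 57232 mcg = 57.232 mg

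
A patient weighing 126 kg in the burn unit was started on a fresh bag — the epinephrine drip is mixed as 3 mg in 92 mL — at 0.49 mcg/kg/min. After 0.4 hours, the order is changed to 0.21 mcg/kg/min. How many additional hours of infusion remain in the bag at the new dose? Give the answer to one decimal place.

Initial rate:
Dose = 0.49 mcg/kg/min × 126 kg = 61.74 mcg/min
61.74 mcg/min × 60 min/hr = 3704.4 mcg/hr
Concentration = 3 mg ÷ 92 mL = 0.0326087 mg/mL = 32.6087 mcg/mL
Rate = 3704.4 mcg/hr ÷ 32.6087 mcg/mL = 113.6016 mL/hr
Volume infused so far = 113.6016 mL/hr × 0.4 hr = 45.44064 mL
Volume remaining = 92 − 45.44064 = 46.55936 mL
New rate:
Dose = 0.21 mcg/kg/min × 126 kg = 26.46 mcg/min
26.46 mcg/min × 60 min/hr = 1587.6 mcg/hr
Rate = 1587.6 mcg/hr ÷ 32.6087 mcg/mL = 48.6864 mL/hr
Time remaining = 46.55936 mL ÷ 48.6864 mL/hr = 0.9563114 hr

1.0 hours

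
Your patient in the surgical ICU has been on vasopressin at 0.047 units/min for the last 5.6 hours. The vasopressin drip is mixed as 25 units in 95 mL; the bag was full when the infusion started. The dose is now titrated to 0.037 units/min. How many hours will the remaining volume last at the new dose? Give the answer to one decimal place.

Initial rate:
0.047 units/min × 60 min/hr = 2.82 units/hr
Concentration = 25 units ÷ 95 mL = 0.2631579 units/mL
Rate = 2.82 units/hr ÷ 0.2631579 units/mL = 10.716 mL/hr
Volume infused so far = 10.716 mL/hr × 5.6 hr = 60.0096 mL
Volume remaining = 95 − 60.0096 = 34.9904 mL
New rate:
0.037 units/min × 60 min/hr = 2.22 units/hr
Rate = 2.22 units/hr ÷ 0.2631579 units/mL = 8.436 mL/hr
Time remaining = 34.9904 mL ÷ 8.436 mL/hr = 4.147748 hr

4.1 hours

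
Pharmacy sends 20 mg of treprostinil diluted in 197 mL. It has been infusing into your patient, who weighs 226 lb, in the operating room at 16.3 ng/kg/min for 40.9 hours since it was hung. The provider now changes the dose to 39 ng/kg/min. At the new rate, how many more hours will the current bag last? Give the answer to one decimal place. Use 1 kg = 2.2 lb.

66.1 hours

Initial rate:
Weight = 226 lb ÷ 2.2 lb/kg = 102.7273 kg
Dose = 16.3 ng/kg/min × 102.7273 kg = 1674.455 ng/min
1674.455 ng/min × 60 min/hr = 100467.3 ng/hr
Concentration = 20 mg ÷ 197 mL = 0.1015228 mg/mL = 101522.8 ng/mL
Rate = 100467.3 ng/hr ÷ 101522.8 ng/mL = 0.9896026 mL/hr
Volume infused so far = 0.9896026 mL/hr × 40.9 hr = 40.47475 mL
Volume remaining = 197 − 40.47475 = 156.5253 mL
New rate:
Dose = 39 ng/kg/min × 102.7273 kg = 4006.364 ng/min
4006.364 ng/min × 60 min/hr = 240381.8 ng/hr
Rate = 240381.8 ng/hr ÷ 101522.8 ng/mL = 2.367761 mL/hr
Time remaining = 156.5253 mL ÷ 2.367761 mL/hr = 66.10687 hr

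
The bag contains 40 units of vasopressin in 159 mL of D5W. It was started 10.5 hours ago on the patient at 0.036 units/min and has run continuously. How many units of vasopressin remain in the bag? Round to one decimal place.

0.036 units/min × 60 min/hr = 2.16 units/hr
Concentration = 40 units ÷ 159 mL = 0.2515723 units/mL
Rate = 2.16 units/hr ÷ 0.2515723 units/mL = 8.586 mL/hr
Volume infused = 8.586 mL/hr × 10.5 hr = 90.153 mL
Volume remaining = 159 − 90.153 = 68.847 mL
Drug remaining = 68.847 mL × 0.2515723 units/mL = 17.32 units

17.3 units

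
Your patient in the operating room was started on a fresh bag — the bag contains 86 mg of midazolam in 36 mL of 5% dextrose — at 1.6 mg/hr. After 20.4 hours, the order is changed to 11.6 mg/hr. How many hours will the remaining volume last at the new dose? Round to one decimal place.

Initial rate:
Concentration = 86 mg ÷ 36 mL = 2.388889 mg/mL
Rate = 1.6 mg/hr ÷ 2.388889 mg/mL = 0.6697674 mL/hr
Volume infused so far = 0.6697674 mL/hr × 20.4 hr = 13.66326 mL
Volume remaining = 36 − 13.66326 = 22.33674 mL
New rate:
Rate = 11.6 mg/hr ÷ 2.388889 mg/mL = 4.855814 mL/hr
Time remaining = 22.33674 mL ÷ 4.855814 mL/hr = 4.6 hr

4.6 hours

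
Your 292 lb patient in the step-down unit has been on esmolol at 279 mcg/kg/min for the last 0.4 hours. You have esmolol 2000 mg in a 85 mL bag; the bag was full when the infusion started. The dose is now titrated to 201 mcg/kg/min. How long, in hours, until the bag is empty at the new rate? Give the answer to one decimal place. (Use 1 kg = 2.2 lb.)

Initial rate:
Weight = 292 lb ÷ 2.2 lb/kg = 132.7273 kg
Dose = 279 mcg/kg/min × 132.7273 kg = 37030.91 mcg/min
37030.91 mcg/min × 60 min/hr = 2221855 mcg/hr
Concentration = 2000 mg ÷ 85 mL = 23.52941 mg/mL = 23529.41 mcg/mL
Rate = 2221855 mcg/hr ÷ 23529.41 mcg/mL = 94.42882 mL/hr
Volume infused so far = 94.42882 mL/hr × 0.4 hr = 37.77153 mL
Volume remaining = 85 − 37.77153 = 47.22847 mL
New rate:
Dose = 201 mcg/kg/min × 132.7273 kg = 26678.18 mcg/min
26678.18 mcg/min × 60 min/hr = 1600691 mcg/hr
Rate = 1600691 mcg/hr ÷ 23529.41 mcg/mL = 68.02936 mL/hr
Time remaining = 47.22847 mL ÷ 68.02936 mL/hr = 0.6942366 hr

0.7 hours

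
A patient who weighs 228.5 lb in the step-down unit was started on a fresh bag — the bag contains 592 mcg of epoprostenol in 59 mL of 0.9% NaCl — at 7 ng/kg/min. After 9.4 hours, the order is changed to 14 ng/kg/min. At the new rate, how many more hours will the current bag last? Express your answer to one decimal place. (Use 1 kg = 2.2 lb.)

Initial rate:
Weight = 228.5 lb ÷ 2.2 lb/kg = 103.8636 kg
Dose = 7 ng/kg/min × 103.8636 kg = 727.0455 ng/min
727.0455 ng/min × 60 min/hr = 43622.73 ng/hr
Concentration = 592 mcg ÷ 59 mL = 10.0339 mcg/mL = 10033.9 ng/mL
Rate = 43622.73 ng/hr ÷ 10033.9 ng/mL = 4.347535 mL/hr
Volume infused so far = 4.347535 mL/hr × 9.4 hr = 40.86683 mL
Volume remaining = 59 − 40.86683 = 18.13317 mL
New rate:
Dose = 14 ng/kg/min × 103.8636 kg = 1454.091 ng/min
1454.091 ng/min × 60 min/hr = 87245.45 ng/hr
Rate = 87245.45 ng/hr ÷ 10033.9 ng/mL = 8.695071 mL/hr
Time remaining = 18.13317 mL ÷ 8.695071 mL/hr = 2.085454 hr

2.1 hours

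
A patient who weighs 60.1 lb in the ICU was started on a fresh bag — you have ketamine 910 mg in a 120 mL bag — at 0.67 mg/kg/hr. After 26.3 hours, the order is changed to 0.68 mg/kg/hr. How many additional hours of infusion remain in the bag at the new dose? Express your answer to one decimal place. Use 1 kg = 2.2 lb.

23.1 hours

Initial rate:
Weight = 60.1 lb ÷ 2.2 lb/kg = 27.31818 kg
Dose = 0.67 mg/kg/hr × 27.31818 kg = 18.30318 mg/hr
Concentration = 910 mg ÷ 120 mL = 7.583333 mg/mL
Rate = 18.30318 mg/hr ÷ 7.583333 mg/mL = 2.413606 mL/hr
Volume infused so far = 2.413606 mL/hr × 26.3 hr = 63.47785 mL
Volume remaining = 120 − 63.47785 = 56.52215 mL
New rate:
Dose = 0.68 mg/kg/hr × 27.31818 kg = 18.57636 mg/hr
Rate = 18.57636 mg/hr ÷ 7.583333 mg/mL = 2.44963 mL/hr
Time remaining = 56.52215 mL ÷ 2.44963 mL/hr = 23.07375 hr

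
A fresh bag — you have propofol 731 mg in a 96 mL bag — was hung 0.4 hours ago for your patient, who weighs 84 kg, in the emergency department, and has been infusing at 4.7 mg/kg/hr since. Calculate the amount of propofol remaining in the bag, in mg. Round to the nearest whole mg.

Dose = 4.7 mg/kg/hr × 84 kg = 394.8 mg/hr
Concentration = 731 mg ÷ 96 mL = 7.614583 mg/mL
Rate = 394.8 mg/hr ÷ 7.614583 mg/mL = 51.84788 mL/hr
Volume infused = 51.84788 mL/hr × 0.4 hr = 20.73915 mL
Volume remaining = 96 − 20.73915 = 75.26085 mL
Drug remaining = 75.26085 mL × 7.614583 mg/mL = 573.08 mg

573 mg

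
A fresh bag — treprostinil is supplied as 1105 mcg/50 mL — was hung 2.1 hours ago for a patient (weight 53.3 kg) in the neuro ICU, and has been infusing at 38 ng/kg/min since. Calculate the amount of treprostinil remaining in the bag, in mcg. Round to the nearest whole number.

Dose = 38 ng/kg/min × 53.3 kg = 2025.4 ng/min
2025.4 ng/min × 60 min/hr = 121524 ng/hr
Concentration = 1105 mcg ÷ 50 mL = 22.1 mcg/mL = 22100 ng/mL
Rate = 121524 ng/hr ÷ 22100 ng/mL = 5.498824 mL/hr
Volume infused = 5.498824 mL/hr × 2.1 hr = 11.54753 mL
Volume remaining = 50 − 11.54753 = 38.45247 mL
Drug remaining = 38.45247 mL × 22100 ng/mL = 849799.6 ng = 849.7996 mcg

850 mcg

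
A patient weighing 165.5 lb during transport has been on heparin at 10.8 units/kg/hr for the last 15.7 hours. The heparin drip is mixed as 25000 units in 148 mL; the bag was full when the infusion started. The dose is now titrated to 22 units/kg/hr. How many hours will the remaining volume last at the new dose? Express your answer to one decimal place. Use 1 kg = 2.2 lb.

Initial rate:
Weight = 165.5 lb ÷ 2.2 lb/kg = 75.22727 kg
Dose = 10.8 units/kg/hr × 75.22727 kg = 812.4545 units/hr
Concentration = 25000 units ÷ 148 mL = 168.9189 units/mL
Rate = 812.4545 units/hr ÷ 168.9189 units/mL = 4.809731 mL/hr
Volume infused so far = 4.809731 mL/hr × 15.7 hr = 75.51278 mL
Volume remaining = 148 − 75.51278 = 72.48722 mL
New rate:
Dose = 22 units/kg/hr × 75.22727 kg = 1655 units/hr
Rate = 1655 units/hr ÷ 168.9189 units/mL = 9.7976 mL/hr
Time remaining = 72.48722 mL ÷ 9.7976 mL/hr = 7.398467 hr

7.4 hours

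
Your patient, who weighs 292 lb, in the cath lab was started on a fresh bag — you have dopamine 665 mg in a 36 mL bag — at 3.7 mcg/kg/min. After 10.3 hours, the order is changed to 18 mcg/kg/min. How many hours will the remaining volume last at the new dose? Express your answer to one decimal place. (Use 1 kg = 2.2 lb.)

Initial rate:
Weight = 292 lb ÷ 2.2 lb/kg = 132.7273 kg
Dose = 3.7 mcg/kg/min × 132.7273 kg = 491.0909 mcg/min
491.0909 mcg/min × 60 min/hr = 29465.45 mcg/hr
Concentration = 665 mg ÷ 36 mL = 18.47222 mg/mL = 18472.22 mcg/mL
Rate = 29465.45 mcg/hr ÷ 18472.22 mcg/mL = 1.595122 mL/hr
Volume infused so far = 1.595122 mL/hr × 10.3 hr = 16.42976 mL
Volume remaining = 36 − 16.42976 = 19.57024 mL
New rate:
Dose = 18 mcg/kg/min × 132.7273 kg = 2389.091 mcg/min
2389.091 mcg/min × 60 min/hr = 143345.5 mcg/hr
Rate = 143345.5 mcg/hr ÷ 18472.22 mcg/mL = 7.760055 mL/hr
Time remaining = 19.57024 mL ÷ 7.760055 mL/hr = 2.52192 hr

2.5 hours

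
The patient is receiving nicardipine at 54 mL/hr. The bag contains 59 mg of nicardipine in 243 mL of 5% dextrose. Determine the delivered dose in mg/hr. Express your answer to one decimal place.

Concentration = 59 mg ÷ 243 mL = 0.2427984 mg/mL
Drug rate = 54 mL/hr × 0.2427984 mg/mL = 13.11111 mg/hr

13.1 mg/hr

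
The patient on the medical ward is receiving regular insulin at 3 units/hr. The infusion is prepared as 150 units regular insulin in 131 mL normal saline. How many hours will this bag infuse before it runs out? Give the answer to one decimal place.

Concentration = 150 units ÷ 131 mL = 1.145038 units/mL
Rate = 3 units/hr ÷ 1.145038 units/mL = 2.62 mL/hr
Duration = 131 mL ÷ 2.62 mL/hr = 50 hr

50.0 hours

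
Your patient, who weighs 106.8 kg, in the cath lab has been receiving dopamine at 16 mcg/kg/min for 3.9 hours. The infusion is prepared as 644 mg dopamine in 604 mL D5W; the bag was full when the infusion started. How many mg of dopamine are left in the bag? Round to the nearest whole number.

Dose = 16 mcg/kg/min × 106.8 kg = 1708.8 mcg/min
1708.8 mcg/min × 60 min/hr = 102528 mcg/hr
Concentration = 644 mg ÷ 604 mL = 1.066225 mg/mL = 1066.225 mcg/mL
Rate = 102528 mcg/hr ÷ 1066.225 mcg/mL = 96.1598 mL/hr
Volume infused = 96.1598 mL/hr × 3.9 hr = 375.0232 mL
Volume remaining = 604 − 375.0232 = 228.9768 mL
Drug remaining = 228.9768 mL × 1066.225 mcg/mL = 244140.8 mcg = 244.1408 mg

244 mg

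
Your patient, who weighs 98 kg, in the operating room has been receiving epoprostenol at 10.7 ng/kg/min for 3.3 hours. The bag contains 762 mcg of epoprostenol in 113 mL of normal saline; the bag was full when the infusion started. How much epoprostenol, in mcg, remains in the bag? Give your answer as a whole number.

Dose = 10.7 ng/kg/min × 98 kg = 1048.6 ng/min
1048.6 ng/min × 60 min/hr = 62916 ng/hr
Concentration = 762 mcg ÷ 113 mL = 6.743363 mcg/mL = 6743.363 ng/mL
Rate = 62916 ng/hr ÷ 6743.363 ng/mL = 9.330063 mL/hr
Volume infused = 9.330063 mL/hr × 3.3 hr = 30.78921 mL
Volume remaining = 113 − 30.78921 = 82.21079 mL
Drug remaining = 82.21079 mL × 6743.363 ng/mL = 554377.2 ng = 554.3772 mcg

554 mcg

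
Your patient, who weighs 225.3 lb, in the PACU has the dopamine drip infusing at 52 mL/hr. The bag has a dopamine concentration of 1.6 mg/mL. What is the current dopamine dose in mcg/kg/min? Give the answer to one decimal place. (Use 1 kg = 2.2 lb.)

13.5 mcg/kg/min

Weight = 225.3 lb ÷ 2.2 lb/kg = 102.4091 kg
Concentration = 1.6 mg/mL = 1600 mcg/mL
Drug rate = 52 mL/hr × 1600 mcg/mL = 83200 mcg/hr
83200 mcg/hr ÷ 60 min/hr = 1386.667 mcg/min
1386.667 mcg/min ÷ 102.4091 kg = 13.54046 mcg/kg/min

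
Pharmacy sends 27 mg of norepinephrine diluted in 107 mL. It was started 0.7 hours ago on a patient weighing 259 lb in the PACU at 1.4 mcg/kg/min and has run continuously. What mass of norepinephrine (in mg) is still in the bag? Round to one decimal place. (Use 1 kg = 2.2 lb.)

20.1 mg

Weight = 259 lb ÷ 2.2 lb/kg = 117.7273 kg
Dose = 1.4 mcg/kg/min × 117.7273 kg = 164.8182 mcg/min
164.8182 mcg/min × 60 min/hr = 9889.091 mcg/hr
Concentration = 27 mg ÷ 107 mL = 0.2523364 mg/mL = 252.3364 mcg/mL
Rate = 9889.091 mcg/hr ÷ 252.3364 mcg/mL = 39.1901 mL/hr
Volume infused = 39.1901 mL/hr × 0.7 hr = 27.43307 mL
Volume remaining = 107 − 27.43307 = 79.56693 mL
Drug remaining = 79.56693 mL × 252.3364 mcg/mL = 20077.64 mcg = 20.07764 mg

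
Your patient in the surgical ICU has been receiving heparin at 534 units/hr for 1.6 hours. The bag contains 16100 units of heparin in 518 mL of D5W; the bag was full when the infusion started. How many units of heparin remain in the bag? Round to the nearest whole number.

Concentration = 16100 units ÷ 518 mL = 31.08108 units/mL
Rate = 534 units/hr ÷ 31.08108 units/mL = 17.18087 mL/hr
Volume infused = 17.18087 mL/hr × 1.6 hr = 27.48939 mL
Volume remaining = 518 − 27.48939 = 490.5106 mL
Drug remaining = 490.5106 mL × 31.08108 units/mL = 15245.6 units

15246 units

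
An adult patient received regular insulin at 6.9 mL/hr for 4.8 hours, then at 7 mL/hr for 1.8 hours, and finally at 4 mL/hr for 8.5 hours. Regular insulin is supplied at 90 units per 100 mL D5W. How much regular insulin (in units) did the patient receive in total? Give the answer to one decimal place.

71.7 units

Concentration = 90 units ÷ 100 mL = 0.9 units/mL
Stage 1: 6.9 mL/hr × 4.8 hr = 33.12 mL → 33.12 mL × 0.9 units/mL = 29.808 units
Stage 2: 7 mL/hr × 1.8 hr = 12.6 mL → 12.6 mL × 0.9 units/mL = 11.34 units
Stage 3: 4 mL/hr × 8.5 hr = 34 mL → 34 mL × 0.9 units/mL = 30.6 units
Total = 29.808 + 11.34 + 30.6 = 71.748 units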